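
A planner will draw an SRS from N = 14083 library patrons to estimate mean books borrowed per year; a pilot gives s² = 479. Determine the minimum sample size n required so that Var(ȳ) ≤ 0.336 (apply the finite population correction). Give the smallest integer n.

Without fpc, n₀ = s²/D = 479/0.336 = 1425.5952.
With fpc, (1 − n/N)·s²/n ≤ D requires n ≥ n₀/(1 + n₀/N) = 1425.5952/(1 + 1425.5952/14083) = 1294.5503.
Rounding up, n = 1295.

1295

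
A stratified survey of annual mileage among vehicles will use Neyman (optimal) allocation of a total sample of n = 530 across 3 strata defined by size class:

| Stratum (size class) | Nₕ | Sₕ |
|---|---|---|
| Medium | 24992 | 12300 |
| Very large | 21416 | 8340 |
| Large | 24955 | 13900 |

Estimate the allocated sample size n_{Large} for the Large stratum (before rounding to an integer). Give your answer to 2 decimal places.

220.73

Neyman allocation: nₕ = n·NₕSₕ / Σⱼ NⱼSⱼ.
Σ NⱼSⱼ = 24992·12300 + 21416·8340 + 24955·13900 = 8.3288554 × 10^8.
n_{Large} = 530·24955·13900 / (8.3288554 × 10^8) = 220.73.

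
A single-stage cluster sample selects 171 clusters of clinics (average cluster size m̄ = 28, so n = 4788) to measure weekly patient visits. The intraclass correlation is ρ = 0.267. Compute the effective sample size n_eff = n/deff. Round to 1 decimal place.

583.3

deff = 1 + (28 − 1)·0.267 = 1 + 7.209 = 8.209.
n_eff = 4788 / 8.209 = 583.3.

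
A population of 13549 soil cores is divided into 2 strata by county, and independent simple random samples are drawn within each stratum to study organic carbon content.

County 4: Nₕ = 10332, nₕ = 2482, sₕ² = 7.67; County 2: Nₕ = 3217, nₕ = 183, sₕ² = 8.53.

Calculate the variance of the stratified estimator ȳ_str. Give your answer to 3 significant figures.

Var(ȳ_str) = Σₕ Wₕ²(1 − fₕ)sₕ²/nₕ with Wₕ = Nₕ/N, N = 13549.
County 4: Wₕ = 0.76256550; term = 0.76256550²·(1 − 0.24022455)·7.67/2482 = 0.0013653159.
County 2: Wₕ = 0.23743450; term = 0.23743450²·(1 − 0.05688530)·8.53/183 = 0.0024782784.
Sum = 0.0038435943.

0.00384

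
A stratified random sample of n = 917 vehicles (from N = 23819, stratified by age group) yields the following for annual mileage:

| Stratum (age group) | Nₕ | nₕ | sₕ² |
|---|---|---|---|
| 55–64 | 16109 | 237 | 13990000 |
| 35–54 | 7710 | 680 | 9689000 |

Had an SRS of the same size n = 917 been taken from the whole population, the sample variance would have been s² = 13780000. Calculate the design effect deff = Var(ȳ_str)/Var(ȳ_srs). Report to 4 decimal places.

1.9354

Var(ȳ_str) = Σ Wₕ²(1−fₕ)sₕ²/nₕ with Wₕ = Nₕ/23819:
  55–64: (16109/23819)²·(1−237/16109)·13990000/237 = 26602.506
  35–54: (7710/23819)²·(1−680/7710)·9689000/680 = 1361.2337
  → Var(ȳ_str) = 27963.74.
Var(ȳ_srs) = (1 − 917/23819)·13780000/917 = 14448.733.
deff = 27963.74 / 14448.733 = 1.9354.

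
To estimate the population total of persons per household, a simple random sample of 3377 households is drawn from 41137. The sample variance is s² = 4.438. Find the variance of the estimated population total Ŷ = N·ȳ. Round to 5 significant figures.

2.0414 × 10^6

Var(Ŷ) = N²·Var(ȳ) = N²·(1 − n/N)·s²/n.
f = 3377/41137 = 0.08209155; Var(ȳ) = 0.91790845·4.438/3377 = 0.0012063008.
Var(Ŷ) = 41137² · 0.0012063008 = 2.0413659 × 10^6.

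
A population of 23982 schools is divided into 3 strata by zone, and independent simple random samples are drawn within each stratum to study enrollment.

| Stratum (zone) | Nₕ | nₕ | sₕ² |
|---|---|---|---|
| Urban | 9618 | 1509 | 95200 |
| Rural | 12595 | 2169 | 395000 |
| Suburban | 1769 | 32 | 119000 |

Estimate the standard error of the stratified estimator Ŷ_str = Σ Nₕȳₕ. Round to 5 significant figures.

200650

Var(Ŷ_str) = Σₕ Nₕ²(1 − fₕ)sₕ²/nₕ.
Urban: 9618²·(1 − 1509/9618)·95200/1509 = 4.9203929 × 10^9.
Rural: 12595²·(1 − 2169/12595)·395000/2169 = 2.3914067 × 10^10.
Suburban: 1769²·(1 − 32/1769)·119000/32 = 1.14268 × 10^10.
Sum = 4.026126 × 10^10.
SE = √(4.026126 × 10^10) = 200650.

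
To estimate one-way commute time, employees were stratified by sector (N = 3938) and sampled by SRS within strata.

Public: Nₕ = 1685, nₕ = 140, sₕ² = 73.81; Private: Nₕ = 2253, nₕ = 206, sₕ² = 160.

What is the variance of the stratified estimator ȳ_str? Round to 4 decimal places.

Var(ȳ_str) = Σₕ Wₕ²(1 − fₕ)sₕ²/nₕ with Wₕ = Nₕ/N, N = 3938.
Public: Wₕ = 0.42788217; term = 0.42788217²·(1 − 0.08308605)·73.81/140 = 0.088504252.
Private: Wₕ = 0.57211783; term = 0.57211783²·(1 − 0.09143364)·160/206 = 0.23098319.
Sum = 0.31948744.

0.3195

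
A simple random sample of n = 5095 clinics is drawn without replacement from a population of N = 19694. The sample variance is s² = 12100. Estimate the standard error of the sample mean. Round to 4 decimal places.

Under SRS without replacement, Var(ȳ) = (1 − f)·s²/n with f = n/N = 5095/19694 = 0.25870824.
Var(ȳ) = (1 − 0.25870824)·12100/5095 = 0.74129176·2.3748773 = 1.760477.
SE(ȳ) = √(1.760477) = 1.3268.

1.3268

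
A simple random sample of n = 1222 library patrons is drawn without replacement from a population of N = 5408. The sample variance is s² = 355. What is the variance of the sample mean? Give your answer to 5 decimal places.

Under SRS without replacement, Var(ȳ) = (1 − f)·s²/n with f = n/N = 1222/5408 = 0.22596154.
Var(ȳ) = (1 − 0.22596154)·355/1222 = 0.77403846·0.29050736 = 0.22486387.

0.22486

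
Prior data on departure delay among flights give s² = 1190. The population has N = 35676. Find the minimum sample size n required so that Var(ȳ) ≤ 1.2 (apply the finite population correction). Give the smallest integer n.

Without fpc, n₀ = s²/D = 1190/1.2 = 991.6667.
With fpc, (1 − n/N)·s²/n ≤ D requires n ≥ n₀/(1 + n₀/N) = 991.6667/(1 + 991.6667/35676) = 964.8474.
Rounding up, n = 965.

965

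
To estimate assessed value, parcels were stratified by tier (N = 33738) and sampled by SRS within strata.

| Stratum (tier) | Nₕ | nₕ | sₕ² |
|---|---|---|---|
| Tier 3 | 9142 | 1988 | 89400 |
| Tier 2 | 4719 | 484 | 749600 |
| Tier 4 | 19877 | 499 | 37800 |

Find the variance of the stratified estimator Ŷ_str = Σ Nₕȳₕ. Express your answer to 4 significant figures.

Var(Ŷ_str) = Σₕ Nₕ²(1 − fₕ)sₕ²/nₕ.
Tier 3: 9142²·(1 − 1988/9142)·89400/1988 = 2.9411102 × 10^9.
Tier 2: 4719²·(1 − 484/4719)·749600/484 = 3.0951921 × 10^10.
Tier 4: 19877²·(1 − 499/19877)·37800/499 = 2.9177699 × 10^10.
Sum = 6.307073 × 10^10.

6.307 × 10^10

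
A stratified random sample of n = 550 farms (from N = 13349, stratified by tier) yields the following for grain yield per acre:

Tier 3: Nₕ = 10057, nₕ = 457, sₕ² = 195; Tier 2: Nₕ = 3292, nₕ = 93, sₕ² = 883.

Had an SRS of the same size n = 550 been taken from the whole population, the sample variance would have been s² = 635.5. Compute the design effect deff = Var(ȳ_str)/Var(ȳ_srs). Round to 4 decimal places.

0.7152

Var(ȳ_str) = Σ Wₕ²(1−fₕ)sₕ²/nₕ with Wₕ = Nₕ/13349:
  Tier 3: (10057/13349)²·(1−457/10057)·195/457 = 0.23118552
  Tier 2: (3292/13349)²·(1−93/3292)·883/93 = 0.5611182
  → Var(ȳ_str) = 0.79230372.
Var(ȳ_srs) = (1 − 550/13349)·635.5/550 = 1.107848.
deff = 0.79230372 / 1.107848 = 0.7152.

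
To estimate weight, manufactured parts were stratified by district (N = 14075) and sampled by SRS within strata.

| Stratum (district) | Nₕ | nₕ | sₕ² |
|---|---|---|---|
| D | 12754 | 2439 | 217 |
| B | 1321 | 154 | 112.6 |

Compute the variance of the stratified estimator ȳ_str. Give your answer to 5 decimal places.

Var(ȳ_str) = Σₕ Wₕ²(1 − fₕ)sₕ²/nₕ with Wₕ = Nₕ/N, N = 14075.
D: Wₕ = 0.90614565; term = 0.90614565²·(1 − 0.19123412)·217/2439 = 0.059083576.
B: Wₕ = 0.09385435; term = 0.09385435²·(1 − 0.11657835)·112.6/154 = 0.0056897677.
Sum = 0.064773344.

0.06477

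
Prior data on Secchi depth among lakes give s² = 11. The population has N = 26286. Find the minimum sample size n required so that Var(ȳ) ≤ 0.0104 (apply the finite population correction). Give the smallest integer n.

Without fpc, n₀ = s²/D = 11/0.0104 = 1057.6923.
With fpc, (1 − n/N)·s²/n ≤ D requires n ≥ n₀/(1 + n₀/N) = 1057.6923/(1 + 1057.6923/26286) = 1016.7793.
Rounding up, n = 1017.

1017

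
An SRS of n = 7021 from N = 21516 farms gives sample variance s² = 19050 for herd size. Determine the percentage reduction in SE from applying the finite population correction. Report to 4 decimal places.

17.9217

f = n/N = 7021/21516 = 0.32631530.
SE_no-fpc = √(s²/n) = 1.6472063; SE_fpc = √((1−f)s²/n) = 1.3519989.
Ratio = √(1−f) = 0.82078298. Reduction = 100·(1 − 0.82078298) = 17.9217%.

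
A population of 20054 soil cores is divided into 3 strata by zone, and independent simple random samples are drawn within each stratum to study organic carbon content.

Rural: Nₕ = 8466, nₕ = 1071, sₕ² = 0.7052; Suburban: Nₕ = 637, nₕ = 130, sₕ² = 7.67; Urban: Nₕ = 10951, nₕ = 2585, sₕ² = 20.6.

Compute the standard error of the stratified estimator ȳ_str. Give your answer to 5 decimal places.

0.04433

Var(ȳ_str) = Σₕ Wₕ²(1 − fₕ)sₕ²/nₕ with Wₕ = Nₕ/N, N = 20054.
Rural: Wₕ = 0.42216017; term = 0.42216017²·(1 − 0.12650602)·0.7052/1071 = 1.0250316 × 10^-4.
Suburban: Wₕ = 0.03176424; term = 0.03176424²·(1 − 0.20408163)·7.67/130 = 4.7380254 × 10^-5.
Urban: Wₕ = 0.54607560; term = 0.54607560²·(1 − 0.23605150)·20.6/2585 = 0.0018154166.
Sum = 0.0019653.
SE = √(0.0019653) = 0.04433.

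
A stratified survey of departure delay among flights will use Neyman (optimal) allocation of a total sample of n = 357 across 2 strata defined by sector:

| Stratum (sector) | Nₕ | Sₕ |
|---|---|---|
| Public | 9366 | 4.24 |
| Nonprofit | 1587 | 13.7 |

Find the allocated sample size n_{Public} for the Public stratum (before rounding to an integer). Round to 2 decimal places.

Neyman allocation: nₕ = n·NₕSₕ / Σⱼ NⱼSⱼ.
Σ NⱼSⱼ = 9366·4.24 + 1587·13.7 = 61453.74.
n_{Public} = 357·9366·4.24 / 61453.74 = 230.70.

230.70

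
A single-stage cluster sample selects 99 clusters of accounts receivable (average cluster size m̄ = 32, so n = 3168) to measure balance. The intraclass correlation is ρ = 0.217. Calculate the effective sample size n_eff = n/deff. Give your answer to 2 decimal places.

409.99

deff = 1 + (32 − 1)·0.217 = 1 + 6.727 = 7.727.
n_eff = 3168 / 7.727 = 409.99.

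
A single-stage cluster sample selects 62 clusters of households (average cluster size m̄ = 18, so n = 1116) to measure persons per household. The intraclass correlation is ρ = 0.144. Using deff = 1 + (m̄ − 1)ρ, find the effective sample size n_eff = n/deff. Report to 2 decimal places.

deff = 1 + (18 − 1)·0.144 = 1 + 2.448 = 3.448.
n_eff = 1116 / 3.448 = 323.67.

323.67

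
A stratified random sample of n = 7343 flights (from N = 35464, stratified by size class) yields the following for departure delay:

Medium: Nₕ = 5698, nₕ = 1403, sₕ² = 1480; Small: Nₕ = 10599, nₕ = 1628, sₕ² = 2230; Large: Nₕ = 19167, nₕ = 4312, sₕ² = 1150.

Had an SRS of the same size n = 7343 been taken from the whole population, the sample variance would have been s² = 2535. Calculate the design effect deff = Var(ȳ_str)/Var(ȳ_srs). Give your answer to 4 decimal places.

0.6738

Var(ȳ_str) = Σ Wₕ²(1−fₕ)sₕ²/nₕ with Wₕ = Nₕ/35464:
  Medium: (5698/35464)²·(1−1403/5698)·1480/1403 = 0.020526468
  Small: (10599/35464)²·(1−1628/10599)·2230/1628 = 0.10355731
  Large: (19167/35464)²·(1−4312/19167)·1150/4312 = 0.06037685
  → Var(ȳ_str) = 0.18446063.
Var(ȳ_srs) = (1 − 7343/35464)·2535/7343 = 0.27374581.
deff = 0.18446063 / 0.27374581 = 0.6738.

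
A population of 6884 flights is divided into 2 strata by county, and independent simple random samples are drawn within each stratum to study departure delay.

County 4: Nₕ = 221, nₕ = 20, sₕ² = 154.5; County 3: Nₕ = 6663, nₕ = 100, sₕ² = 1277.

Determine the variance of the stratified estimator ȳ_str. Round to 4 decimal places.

Var(ȳ_str) = Σₕ Wₕ²(1 − fₕ)sₕ²/nₕ with Wₕ = Nₕ/N, N = 6884.
County 4: Wₕ = 0.03210343; term = 0.03210343²·(1 − 0.09049774)·154.5/20 = 0.0072411092.
County 3: Wₕ = 0.96789657; term = 0.96789657²·(1 − 0.01500825)·1277/100 = 11.783692.
Sum = 11.790933.

11.7909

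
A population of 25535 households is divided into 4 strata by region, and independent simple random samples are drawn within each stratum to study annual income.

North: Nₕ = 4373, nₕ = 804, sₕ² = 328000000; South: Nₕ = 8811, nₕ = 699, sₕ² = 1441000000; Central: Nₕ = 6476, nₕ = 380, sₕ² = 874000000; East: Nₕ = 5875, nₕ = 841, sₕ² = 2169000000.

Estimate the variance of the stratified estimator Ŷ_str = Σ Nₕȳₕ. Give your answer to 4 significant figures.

Var(Ŷ_str) = Σₕ Nₕ²(1 − fₕ)sₕ²/nₕ.
North: 4373²·(1 − 804/4373)·328000000/804 = 6.3671315 × 10^12.
South: 8811²·(1 − 699/8811)·1441000000/699 = 1.4734654 × 10^14.
Central: 6476²·(1 − 380/6476)·874000000/380 = 9.0798701 × 10^13.
East: 5875²·(1 − 841/5875)·2169000000/841 = 7.6275425 × 10^13.
Sum = 3.207878 × 10^14.

3.208 × 10^14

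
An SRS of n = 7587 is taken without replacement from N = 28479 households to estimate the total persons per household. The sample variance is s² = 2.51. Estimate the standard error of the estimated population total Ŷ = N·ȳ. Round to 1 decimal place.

Var(Ŷ) = N²·Var(ȳ) = N²·(1 − n/N)·s²/n.
f = 7587/28479 = 0.26640683; Var(ȳ) = 0.73359317·2.51/7587 = 2.4269393 × 10^-4.
Var(Ŷ) = 28479² · (2.4269393 × 10^-4) = 196837.75.
SE(Ŷ) = √(196837.75) = 443.7.

443.7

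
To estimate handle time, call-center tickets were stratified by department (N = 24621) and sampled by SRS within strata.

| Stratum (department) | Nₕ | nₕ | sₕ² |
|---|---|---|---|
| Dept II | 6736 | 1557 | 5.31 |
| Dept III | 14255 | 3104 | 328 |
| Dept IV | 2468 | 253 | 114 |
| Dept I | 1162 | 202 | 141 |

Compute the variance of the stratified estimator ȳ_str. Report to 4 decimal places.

0.0333

Var(ȳ_str) = Σₕ Wₕ²(1 − fₕ)sₕ²/nₕ with Wₕ = Nₕ/N, N = 24621.
Dept II: Wₕ = 0.27358759; term = 0.27358759²·(1 − 0.23114608)·5.31/1557 = 1.9626485 × 10^-4.
Dept III: Wₕ = 0.57897730; term = 0.57897730²·(1 − 0.21774816)·328/3104 = 0.02770906.
Dept IV: Wₕ = 0.10023963; term = 0.10023963²·(1 − 0.10251216)·114/253 = 0.0040634212.
Dept I: Wₕ = 0.04719548; term = 0.04719548²·(1 − 0.17383821)·141/202 = 0.0012844989.
Sum = 0.033253245.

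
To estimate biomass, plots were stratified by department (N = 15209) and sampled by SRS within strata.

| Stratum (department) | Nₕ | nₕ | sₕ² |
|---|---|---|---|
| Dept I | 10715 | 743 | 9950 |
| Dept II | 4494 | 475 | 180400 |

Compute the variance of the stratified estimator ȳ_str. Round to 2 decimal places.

35.84

Var(ȳ_str) = Σₕ Wₕ²(1 − fₕ)sₕ²/nₕ with Wₕ = Nₕ/N, N = 15209.
Dept I: Wₕ = 0.70451706; term = 0.70451706²·(1 − 0.06934204)·9950/743 = 6.1859641.
Dept II: Wₕ = 0.29548294; term = 0.29548294²·(1 − 0.10569648)·180400/475 = 29.654641.
Sum = 35.840605.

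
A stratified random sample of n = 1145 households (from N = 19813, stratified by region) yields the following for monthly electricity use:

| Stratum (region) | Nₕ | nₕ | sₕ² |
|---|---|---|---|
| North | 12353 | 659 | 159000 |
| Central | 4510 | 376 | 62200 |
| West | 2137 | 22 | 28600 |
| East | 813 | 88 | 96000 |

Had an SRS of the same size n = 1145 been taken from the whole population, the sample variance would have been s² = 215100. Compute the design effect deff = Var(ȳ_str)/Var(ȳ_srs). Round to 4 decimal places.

0.6398

Var(ȳ_str) = Σ Wₕ²(1−fₕ)sₕ²/nₕ with Wₕ = Nₕ/19813:
  North: (12353/19813)²·(1−659/12353)·159000/659 = 88.786464
  Central: (4510/19813)²·(1−376/4510)·62200/376 = 7.8568611
  West: (2137/19813)²·(1−22/2137)·28600/22 = 14.967793
  East: (813/19813)²·(1−88/813)·96000/88 = 1.6380103
  → Var(ȳ_str) = 113.24913.
Var(ȳ_srs) = (1 − 1145/19813)·215100/1145 = 177.00375.
deff = 113.24913 / 177.00375 = 0.6398.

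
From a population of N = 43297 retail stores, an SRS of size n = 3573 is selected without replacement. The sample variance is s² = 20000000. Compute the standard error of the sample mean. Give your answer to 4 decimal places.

Under SRS without replacement, Var(ȳ) = (1 − f)·s²/n with f = n/N = 3573/43297 = 0.08252304.
Var(ȳ) = (1 − 0.08252304)·20000000/3573 = 0.91747696·5597.5371 = 5135.6113.
SE(ȳ) = √(5135.6113) = 71.6632.

71.6632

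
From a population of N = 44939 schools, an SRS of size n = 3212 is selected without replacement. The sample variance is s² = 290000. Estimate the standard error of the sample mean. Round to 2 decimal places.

9.16

Under SRS without replacement, Var(ȳ) = (1 − f)·s²/n with f = n/N = 3212/44939 = 0.07147467.
Var(ȳ) = (1 − 0.07147467)·290000/3212 = 0.92852533·90.286426 = 83.833234.
SE(ȳ) = √(83.833234) = 9.16.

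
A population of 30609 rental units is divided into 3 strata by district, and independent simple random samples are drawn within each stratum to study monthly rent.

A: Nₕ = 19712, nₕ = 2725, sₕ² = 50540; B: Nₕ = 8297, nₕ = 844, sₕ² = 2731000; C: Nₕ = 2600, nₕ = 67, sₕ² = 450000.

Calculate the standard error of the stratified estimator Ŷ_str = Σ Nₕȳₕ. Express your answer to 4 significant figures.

Var(Ŷ_str) = Σₕ Nₕ²(1 − fₕ)sₕ²/nₕ.
A: 19712²·(1 − 2725/19712)·50540/2725 = 6.2103505 × 10^9.
B: 8297²·(1 − 844/8297)·2731000/844 = 2.000928 × 10^11.
C: 2600²·(1 − 67/2600)·450000/67 = 4.4232985 × 10^10.
Sum = 2.5053614 × 10^11.
SE = √(2.5053614 × 10^11) = 500500.

500500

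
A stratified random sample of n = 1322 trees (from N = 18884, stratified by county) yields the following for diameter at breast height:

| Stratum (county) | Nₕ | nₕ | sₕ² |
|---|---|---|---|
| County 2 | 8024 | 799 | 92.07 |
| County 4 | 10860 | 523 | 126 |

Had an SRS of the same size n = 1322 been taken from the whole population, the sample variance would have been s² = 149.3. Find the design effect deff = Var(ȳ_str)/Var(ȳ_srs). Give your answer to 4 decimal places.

Var(ȳ_str) = Σ Wₕ²(1−fₕ)sₕ²/nₕ with Wₕ = Nₕ/18884:
  County 2: (8024/18884)²·(1−799/8024)·92.07/799 = 0.018733208
  County 4: (10860/18884)²·(1−523/10860)·126/523 = 0.075841203
  → Var(ȳ_str) = 0.094574411.
Var(ȳ_srs) = (1 − 1322/18884)·149.3/1322 = 0.10502878.
deff = 0.094574411 / 0.10502878 = 0.9005.

0.9005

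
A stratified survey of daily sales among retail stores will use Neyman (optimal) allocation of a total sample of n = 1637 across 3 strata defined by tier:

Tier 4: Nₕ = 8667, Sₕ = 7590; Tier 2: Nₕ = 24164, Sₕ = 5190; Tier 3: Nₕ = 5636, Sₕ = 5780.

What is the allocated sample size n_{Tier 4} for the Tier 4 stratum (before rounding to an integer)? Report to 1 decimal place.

481.2

Neyman allocation: nₕ = n·NₕSₕ / Σⱼ NⱼSⱼ.
Σ NⱼSⱼ = 8667·7590 + 24164·5190 + 5636·5780 = 2.2376977 × 10^8.
n_{Tier 4} = 1637·8667·7590 / (2.2376977 × 10^8) = 481.2.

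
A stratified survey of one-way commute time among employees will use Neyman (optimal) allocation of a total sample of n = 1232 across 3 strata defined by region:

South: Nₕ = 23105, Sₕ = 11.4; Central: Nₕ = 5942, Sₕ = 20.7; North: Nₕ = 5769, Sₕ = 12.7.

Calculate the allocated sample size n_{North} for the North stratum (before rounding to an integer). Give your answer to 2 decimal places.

196.37

Neyman allocation: nₕ = n·NₕSₕ / Σⱼ NⱼSⱼ.
Σ NⱼSⱼ = 23105·11.4 + 5942·20.7 + 5769·12.7 = 459662.7.
n_{North} = 1232·5769·12.7 / 459662.7 = 196.37.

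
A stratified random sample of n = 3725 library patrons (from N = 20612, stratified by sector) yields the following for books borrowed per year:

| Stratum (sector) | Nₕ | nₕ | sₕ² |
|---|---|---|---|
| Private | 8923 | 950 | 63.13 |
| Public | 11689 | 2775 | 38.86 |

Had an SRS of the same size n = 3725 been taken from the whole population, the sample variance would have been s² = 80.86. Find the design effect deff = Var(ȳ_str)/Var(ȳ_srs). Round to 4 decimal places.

Var(ȳ_str) = Σ Wₕ²(1−fₕ)sₕ²/nₕ with Wₕ = Nₕ/20612:
  Private: (8923/20612)²·(1−950/8923)·63.13/950 = 0.011127679
  Public: (11689/20612)²·(1−2775/11689)·38.86/2775 = 0.0034343894
  → Var(ȳ_str) = 0.014562068.
Var(ȳ_srs) = (1 − 3725/20612)·80.86/3725 = 0.017784425.
deff = 0.014562068 / 0.017784425 = 0.8188.

0.8188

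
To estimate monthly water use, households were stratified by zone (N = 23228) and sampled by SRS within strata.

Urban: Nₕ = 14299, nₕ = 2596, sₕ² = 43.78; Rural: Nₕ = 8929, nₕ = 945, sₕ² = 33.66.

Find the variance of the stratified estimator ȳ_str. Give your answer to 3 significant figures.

Var(ȳ_str) = Σₕ Wₕ²(1 − fₕ)sₕ²/nₕ with Wₕ = Nₕ/N, N = 23228.
Urban: Wₕ = 0.61559325; term = 0.61559325²·(1 − 0.18155116)·43.78/2596 = 0.0052305855.
Rural: Wₕ = 0.38440675; term = 0.38440675²·(1 − 0.10583492)·33.66/945 = 0.0047063261.
Sum = 0.0099369116.

0.00994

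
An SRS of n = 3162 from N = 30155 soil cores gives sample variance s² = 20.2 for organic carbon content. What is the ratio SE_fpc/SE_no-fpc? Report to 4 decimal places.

0.9461

f = n/N = 3162/30155 = 0.10485823.
SE_no-fpc = √(s²/n) = 0.079927228; SE_fpc = √((1−f)s²/n) = 0.075620695.
Ratio = √(1−f) = 0.94611932.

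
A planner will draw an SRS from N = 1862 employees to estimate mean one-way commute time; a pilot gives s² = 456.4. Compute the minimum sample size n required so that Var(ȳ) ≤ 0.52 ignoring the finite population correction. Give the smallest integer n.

878

Without fpc, n₀ = s²/D = 456.4/0.52 = 877.6923.
Rounding up, n = 878.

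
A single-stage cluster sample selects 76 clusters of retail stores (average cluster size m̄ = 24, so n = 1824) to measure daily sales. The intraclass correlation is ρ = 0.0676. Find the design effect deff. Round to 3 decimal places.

2.555

deff = 1 + (24 − 1)·0.0676 = 1 + 1.5548 = 2.5548.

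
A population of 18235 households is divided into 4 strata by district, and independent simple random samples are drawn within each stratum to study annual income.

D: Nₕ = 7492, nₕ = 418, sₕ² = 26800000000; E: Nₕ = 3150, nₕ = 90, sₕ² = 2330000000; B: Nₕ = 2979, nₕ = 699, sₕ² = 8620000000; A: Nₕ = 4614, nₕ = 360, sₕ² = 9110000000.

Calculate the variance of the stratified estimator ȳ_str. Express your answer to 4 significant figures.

Var(ȳ_str) = Σₕ Wₕ²(1 − fₕ)sₕ²/nₕ with Wₕ = Nₕ/N, N = 18235.
D: Wₕ = 0.41085824; term = 0.41085824²·(1 − 0.05579285)·26800000000/418 = 1.0219033 × 10^7.
E: Wₕ = 0.17274472; term = 0.17274472²·(1 − 0.02857143)·2330000000/90 = 750470.9.
B: Wₕ = 0.16336715; term = 0.16336715²·(1 − 0.23464250)·8620000000/699 = 251897.53.
A: Wₕ = 0.25302989; term = 0.25302989²·(1 − 0.07802341)·9110000000/360 = 1.4937552 × 10^6.
Sum = 1.2715157 × 10^7.

1.272 × 10^7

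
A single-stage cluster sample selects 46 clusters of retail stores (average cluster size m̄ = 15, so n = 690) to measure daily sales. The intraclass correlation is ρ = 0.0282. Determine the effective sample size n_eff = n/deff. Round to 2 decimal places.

deff = 1 + (15 − 1)·0.0282 = 1 + 0.3948 = 1.3948.
n_eff = 690 / 1.3948 = 494.69.

494.69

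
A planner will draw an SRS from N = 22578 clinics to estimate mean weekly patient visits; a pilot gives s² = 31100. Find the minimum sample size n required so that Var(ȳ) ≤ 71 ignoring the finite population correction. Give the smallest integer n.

Without fpc, n₀ = s²/D = 31100/71 = 438.0282.
Rounding up, n = 439.

439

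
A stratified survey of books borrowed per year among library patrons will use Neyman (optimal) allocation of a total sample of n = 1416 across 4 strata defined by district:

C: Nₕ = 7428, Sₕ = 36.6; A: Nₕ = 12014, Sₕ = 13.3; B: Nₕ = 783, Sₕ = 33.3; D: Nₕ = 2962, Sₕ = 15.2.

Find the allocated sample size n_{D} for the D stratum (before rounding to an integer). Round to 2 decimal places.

Neyman allocation: nₕ = n·NₕSₕ / Σⱼ NⱼSⱼ.
Σ NⱼSⱼ = 7428·36.6 + 12014·13.3 + 783·33.3 + 2962·15.2 = 502747.3.
n_{D} = 1416·2962·15.2 / 502747.3 = 126.81.

126.81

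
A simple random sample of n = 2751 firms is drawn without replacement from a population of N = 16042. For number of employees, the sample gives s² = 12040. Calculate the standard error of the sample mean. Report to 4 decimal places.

Under SRS without replacement, Var(ȳ) = (1 − f)·s²/n with f = n/N = 2751/16042 = 0.17148735.
Var(ȳ) = (1 − 0.17148735)·12040/2751 = 0.82851265·4.3765903 = 3.6260605.
SE(ȳ) = √(3.6260605) = 1.9042.

1.9042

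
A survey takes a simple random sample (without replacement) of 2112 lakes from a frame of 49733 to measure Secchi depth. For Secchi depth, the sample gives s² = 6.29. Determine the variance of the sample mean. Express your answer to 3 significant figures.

Under SRS without replacement, Var(ȳ) = (1 − f)·s²/n with f = n/N = 2112/49733 = 0.04246677.
Var(ȳ) = (1 − 0.04246677)·6.29/2112 = 0.95753323·0.0029782197 = 0.0028517443.

0.00285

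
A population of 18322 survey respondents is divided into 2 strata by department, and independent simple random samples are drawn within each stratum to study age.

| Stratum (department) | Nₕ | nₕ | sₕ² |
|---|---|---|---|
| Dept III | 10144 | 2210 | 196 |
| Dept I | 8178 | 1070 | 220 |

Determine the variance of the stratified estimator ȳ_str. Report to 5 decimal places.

Var(ȳ_str) = Σₕ Wₕ²(1 − fₕ)sₕ²/nₕ with Wₕ = Nₕ/N, N = 18322.
Dept III: Wₕ = 0.55365135; term = 0.55365135²·(1 − 0.21786278)·196/2210 = 0.021262752.
Dept I: Wₕ = 0.44634865; term = 0.44634865²·(1 − 0.13083884)·220/1070 = 0.035603088.
Sum = 0.05686584.

0.05687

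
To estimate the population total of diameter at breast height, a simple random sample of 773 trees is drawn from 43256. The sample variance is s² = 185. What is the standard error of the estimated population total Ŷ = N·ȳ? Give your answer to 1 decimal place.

20971.4

Var(Ŷ) = N²·Var(ȳ) = N²·(1 − n/N)·s²/n.
f = 773/43256 = 0.01787035; Var(ȳ) = 0.98212965·185/773 = 0.23505043.
Var(Ŷ) = 43256² · 0.23505043 = 4.3979852 × 10^8.
SE(Ŷ) = √(4.3979852 × 10^8) = 20971.4.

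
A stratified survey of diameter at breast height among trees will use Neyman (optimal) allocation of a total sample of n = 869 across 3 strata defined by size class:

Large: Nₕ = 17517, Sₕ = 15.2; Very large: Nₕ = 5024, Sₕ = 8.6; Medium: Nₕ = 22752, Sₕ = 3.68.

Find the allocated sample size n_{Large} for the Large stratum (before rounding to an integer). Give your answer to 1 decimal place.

588.5

Neyman allocation: nₕ = n·NₕSₕ / Σⱼ NⱼSⱼ.
Σ NⱼSⱼ = 17517·15.2 + 5024·8.6 + 22752·3.68 = 393192.16.
n_{Large} = 869·17517·15.2 / 393192.16 = 588.5.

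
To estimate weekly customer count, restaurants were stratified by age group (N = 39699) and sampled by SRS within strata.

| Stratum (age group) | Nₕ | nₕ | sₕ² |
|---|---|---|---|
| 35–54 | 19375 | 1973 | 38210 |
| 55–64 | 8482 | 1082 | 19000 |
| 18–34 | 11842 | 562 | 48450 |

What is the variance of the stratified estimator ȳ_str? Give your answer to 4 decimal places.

12.1494

Var(ȳ_str) = Σₕ Wₕ²(1 − fₕ)sₕ²/nₕ with Wₕ = Nₕ/N, N = 39699.
35–54: Wₕ = 0.48804756; term = 0.48804756²·(1 − 0.10183226)·38210/1973 = 4.1431599.
55–64: Wₕ = 0.21365777; term = 0.21365777²·(1 − 0.12756425)·19000/1082 = 0.69935421.
18–34: Wₕ = 0.29829467; term = 0.29829467²·(1 − 0.04745820)·48450/562 = 7.3068886.
Sum = 12.149403.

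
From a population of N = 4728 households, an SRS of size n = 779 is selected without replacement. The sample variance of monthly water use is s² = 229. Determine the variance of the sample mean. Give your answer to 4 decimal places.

0.2455

Under SRS without replacement, Var(ȳ) = (1 − f)·s²/n with f = n/N = 779/4728 = 0.16476311.
Var(ȳ) = (1 − 0.16476311)·229/779 = 0.83523689·0.29396662 = 0.24553177.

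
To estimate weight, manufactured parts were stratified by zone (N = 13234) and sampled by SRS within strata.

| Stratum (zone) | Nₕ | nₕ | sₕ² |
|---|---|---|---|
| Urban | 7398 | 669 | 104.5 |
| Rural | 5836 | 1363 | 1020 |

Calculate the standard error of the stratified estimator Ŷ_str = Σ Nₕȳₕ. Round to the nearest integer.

5226

Var(Ŷ_str) = Σₕ Nₕ²(1 − fₕ)sₕ²/nₕ.
Urban: 7398²·(1 − 669/7398)·104.5/669 = 7.7759781 × 10^6.
Rural: 5836²·(1 − 1363/5836)·1020/1363 = 1.9535229 × 10^7.
Sum = 2.7311207 × 10^7.
SE = √(2.7311207 × 10^7) = 5226.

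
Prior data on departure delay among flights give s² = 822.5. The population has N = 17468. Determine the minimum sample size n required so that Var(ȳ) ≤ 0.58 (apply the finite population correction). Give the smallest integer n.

1312

Without fpc, n₀ = s²/D = 822.5/0.58 = 1418.1034.
With fpc, (1 − n/N)·s²/n ≤ D requires n ≥ n₀/(1 + n₀/N) = 1418.1034/(1 + 1418.1034/17468) = 1311.6221.
Rounding up, n = 1312.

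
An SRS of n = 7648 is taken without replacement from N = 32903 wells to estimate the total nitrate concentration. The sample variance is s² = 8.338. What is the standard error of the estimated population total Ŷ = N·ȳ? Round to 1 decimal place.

951.8

Var(Ŷ) = N²·Var(ȳ) = N²·(1 − n/N)·s²/n.
f = 7648/32903 = 0.23244081; Var(ȳ) = 0.76755919·8.338/7648 = 8.3680812 × 10^-4.
Var(Ŷ) = 32903² · (8.3680812 × 10^-4) = 905934.67.
SE(Ŷ) = √(905934.67) = 951.8.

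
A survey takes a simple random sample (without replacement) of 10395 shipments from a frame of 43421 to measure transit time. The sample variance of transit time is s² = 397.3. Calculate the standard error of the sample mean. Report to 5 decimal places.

Under SRS without replacement, Var(ȳ) = (1 − f)·s²/n with f = n/N = 10395/43421 = 0.23940029.
Var(ȳ) = (1 − 0.23940029)·397.3/10395 = 0.76059971·0.038220298 = 0.029070348.
SE(ȳ) = √(0.029070348) = 0.17050.

0.17050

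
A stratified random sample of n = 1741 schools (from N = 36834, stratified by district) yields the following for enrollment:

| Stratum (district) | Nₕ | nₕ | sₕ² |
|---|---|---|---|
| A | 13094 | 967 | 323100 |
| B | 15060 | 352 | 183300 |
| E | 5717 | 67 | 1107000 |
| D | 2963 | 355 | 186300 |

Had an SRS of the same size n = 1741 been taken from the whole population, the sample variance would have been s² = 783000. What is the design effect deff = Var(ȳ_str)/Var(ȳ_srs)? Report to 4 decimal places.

Var(ȳ_str) = Σ Wₕ²(1−fₕ)sₕ²/nₕ with Wₕ = Nₕ/36834:
  A: (13094/36834)²·(1−967/13094)·323100/967 = 39.105553
  B: (15060/36834)²·(1−352/15060)·183300/352 = 85.015992
  E: (5717/36834)²·(1−67/5717)·1107000/67 = 393.36135
  D: (2963/36834)²·(1−355/2963)·186300/355 = 2.9890004
  → Var(ȳ_str) = 520.4719.
Var(ȳ_srs) = (1 − 1741/36834)·783000/1741 = 428.48399.
deff = 520.4719 / 428.48399 = 1.2147.

1.2147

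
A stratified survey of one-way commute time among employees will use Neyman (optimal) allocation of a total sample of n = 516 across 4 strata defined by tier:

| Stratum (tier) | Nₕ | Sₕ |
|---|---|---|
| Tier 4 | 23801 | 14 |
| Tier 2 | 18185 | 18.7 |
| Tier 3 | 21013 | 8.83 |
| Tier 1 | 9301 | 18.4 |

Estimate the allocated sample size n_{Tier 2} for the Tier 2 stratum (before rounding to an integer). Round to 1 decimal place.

170.4

Neyman allocation: nₕ = n·NₕSₕ / Σⱼ NⱼSⱼ.
Σ NⱼSⱼ = 23801·14 + 18185·18.7 + 21013·8.83 + 9301·18.4 = 1.0299567 × 10^6.
n_{Tier 2} = 516·18185·18.7 / (1.0299567 × 10^6) = 170.4.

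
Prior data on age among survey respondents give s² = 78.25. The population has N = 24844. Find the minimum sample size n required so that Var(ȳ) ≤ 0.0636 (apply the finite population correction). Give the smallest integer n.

1173

Without fpc, n₀ = s²/D = 78.25/0.0636 = 1230.3459.
With fpc, (1 − n/N)·s²/n ≤ D requires n ≥ n₀/(1 + n₀/N) = 1230.3459/(1 + 1230.3459/24844) = 1172.2907.
Rounding up, n = 1173.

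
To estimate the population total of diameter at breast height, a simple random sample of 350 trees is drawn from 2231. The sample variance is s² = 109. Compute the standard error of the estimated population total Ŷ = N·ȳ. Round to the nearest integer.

1143

Var(Ŷ) = N²·Var(ȳ) = N²·(1 − n/N)·s²/n.
f = 350/2231 = 0.15688032; Var(ȳ) = 0.84311968·109/350 = 0.26257156.
Var(Ŷ) = 2231² · 0.26257156 = 1.3069134 × 10^6.
SE(Ŷ) = √(1.3069134 × 10^6) = 1143.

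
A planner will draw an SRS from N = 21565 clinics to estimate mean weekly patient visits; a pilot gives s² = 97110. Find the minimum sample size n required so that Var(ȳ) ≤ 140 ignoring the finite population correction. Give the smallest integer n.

Without fpc, n₀ = s²/D = 97110/140 = 693.6429.
Rounding up, n = 694.

694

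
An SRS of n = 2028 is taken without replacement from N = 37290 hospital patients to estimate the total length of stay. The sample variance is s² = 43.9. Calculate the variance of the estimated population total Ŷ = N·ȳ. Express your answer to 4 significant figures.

Var(Ŷ) = N²·Var(ȳ) = N²·(1 − n/N)·s²/n.
f = 2028/37290 = 0.05438455; Var(ȳ) = 0.94561545·43.9/2028 = 0.020469683.
Var(Ŷ) = 37290² · 0.020469683 = 2.8463997 × 10^7.

2.846 × 10^7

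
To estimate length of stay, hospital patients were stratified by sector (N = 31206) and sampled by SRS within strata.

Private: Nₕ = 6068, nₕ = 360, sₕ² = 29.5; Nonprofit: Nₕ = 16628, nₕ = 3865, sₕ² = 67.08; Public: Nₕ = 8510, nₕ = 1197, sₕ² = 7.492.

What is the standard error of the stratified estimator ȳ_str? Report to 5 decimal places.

0.08424

Var(ȳ_str) = Σₕ Wₕ²(1 − fₕ)sₕ²/nₕ with Wₕ = Nₕ/N, N = 31206.
Private: Wₕ = 0.19444979; term = 0.19444979²·(1 − 0.05932762)·29.5/360 = 0.0029145589.
Nonprofit: Wₕ = 0.53284625; term = 0.53284625²·(1 − 0.23243926)·67.08/3865 = 0.0037823362.
Public: Wₕ = 0.27270397; term = 0.27270397²·(1 − 0.14065805)·7.492/1197 = 3.9999314 × 10^-4.
Sum = 0.0070968882.
SE = √(0.0070968882) = 0.08424.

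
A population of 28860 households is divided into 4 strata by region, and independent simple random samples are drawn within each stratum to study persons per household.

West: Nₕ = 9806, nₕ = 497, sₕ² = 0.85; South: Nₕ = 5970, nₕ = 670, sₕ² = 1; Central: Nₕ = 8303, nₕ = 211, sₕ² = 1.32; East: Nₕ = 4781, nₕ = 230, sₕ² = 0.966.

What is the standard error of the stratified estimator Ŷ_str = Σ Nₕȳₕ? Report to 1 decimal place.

Var(Ŷ_str) = Σₕ Nₕ²(1 − fₕ)sₕ²/nₕ.
West: 9806²·(1 − 497/9806)·0.85/497 = 156119.61.
South: 5970²·(1 − 670/5970)·1/670 = 47225.373.
Central: 8303²·(1 − 211/8303)·1.32/211 = 420322.26.
East: 4781²·(1 − 230/4781)·0.966/230 = 91384.99.
Sum = 715052.23.
SE = √(715052.23) = 845.6.

845.6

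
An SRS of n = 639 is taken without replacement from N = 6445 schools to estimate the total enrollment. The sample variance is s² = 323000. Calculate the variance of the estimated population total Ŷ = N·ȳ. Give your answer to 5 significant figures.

Var(Ŷ) = N²·Var(ȳ) = N²·(1 − n/N)·s²/n.
f = 639/6445 = 0.09914663; Var(ȳ) = 0.90085337·323000/639 = 455.36094.
Var(Ŷ) = 6445² · 455.36094 = 1.8914794 × 10^10.

1.8915 × 10^10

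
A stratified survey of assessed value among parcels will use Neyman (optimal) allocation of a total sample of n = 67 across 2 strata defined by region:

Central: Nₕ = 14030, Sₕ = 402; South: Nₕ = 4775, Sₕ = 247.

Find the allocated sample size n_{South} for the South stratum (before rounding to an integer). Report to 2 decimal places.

11.59

Neyman allocation: nₕ = n·NₕSₕ / Σⱼ NⱼSⱼ.
Σ NⱼSⱼ = 14030·402 + 4775·247 = 6.819485 × 10^6.
n_{South} = 67·4775·247 / (6.819485 × 10^6) = 11.59.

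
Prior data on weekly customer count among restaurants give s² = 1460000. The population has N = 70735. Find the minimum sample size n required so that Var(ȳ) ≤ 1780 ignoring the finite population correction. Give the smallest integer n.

821

Without fpc, n₀ = s²/D = 1460000/1780 = 820.2247.
Rounding up, n = 821.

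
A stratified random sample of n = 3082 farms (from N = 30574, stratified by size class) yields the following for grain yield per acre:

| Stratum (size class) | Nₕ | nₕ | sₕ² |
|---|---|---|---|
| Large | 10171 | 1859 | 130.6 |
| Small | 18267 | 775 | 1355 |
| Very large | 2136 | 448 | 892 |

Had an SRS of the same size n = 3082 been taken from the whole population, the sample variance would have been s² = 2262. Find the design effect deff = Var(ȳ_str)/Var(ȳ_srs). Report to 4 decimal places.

Var(ȳ_str) = Σ Wₕ²(1−fₕ)sₕ²/nₕ with Wₕ = Nₕ/30574:
  Large: (10171/30574)²·(1−1859/10171)·130.6/1859 = 0.0063537256
  Small: (18267/30574)²·(1−775/18267)·1355/775 = 0.59764015
  Very large: (2136/30574)²·(1−448/2136)·892/448 = 0.0076799078
  → Var(ȳ_str) = 0.61167378.
Var(ȳ_srs) = (1 − 3082/30574)·2262/3082 = 0.65995457.
deff = 0.61167378 / 0.65995457 = 0.9268.

0.9268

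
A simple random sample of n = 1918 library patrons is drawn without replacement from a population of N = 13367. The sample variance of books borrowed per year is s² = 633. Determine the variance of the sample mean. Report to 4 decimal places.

0.2827

Under SRS without replacement, Var(ȳ) = (1 − f)·s²/n with f = n/N = 1918/13367 = 0.14348769.
Var(ȳ) = (1 − 0.14348769)·633/1918 = 0.85651231·0.33003128 = 0.28267586.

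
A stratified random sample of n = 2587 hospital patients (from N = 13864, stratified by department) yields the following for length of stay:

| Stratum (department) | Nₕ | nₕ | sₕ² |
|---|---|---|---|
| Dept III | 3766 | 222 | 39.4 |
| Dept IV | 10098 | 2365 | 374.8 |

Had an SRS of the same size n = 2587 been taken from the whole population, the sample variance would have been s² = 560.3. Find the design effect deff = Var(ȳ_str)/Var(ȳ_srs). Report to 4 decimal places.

0.4354

Var(ȳ_str) = Σ Wₕ²(1−fₕ)sₕ²/nₕ with Wₕ = Nₕ/13864:
  Dept III: (3766/13864)²·(1−222/3766)·39.4/222 = 0.012323673
  Dept IV: (10098/13864)²·(1−2365/10098)·374.8/2365 = 0.06438352
  → Var(ȳ_str) = 0.076707193.
Var(ȳ_srs) = (1 − 2587/13864)·560.3/2587 = 0.17616889.
deff = 0.076707193 / 0.17616889 = 0.4354.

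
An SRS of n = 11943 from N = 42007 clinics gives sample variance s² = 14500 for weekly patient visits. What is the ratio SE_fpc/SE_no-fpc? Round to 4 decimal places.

0.8460

f = n/N = 11943/42007 = 0.28430976.
SE_no-fpc = √(s²/n) = 1.1018622; SE_fpc = √((1−f)s²/n) = 0.93215865.
Ratio = √(1−f) = 0.84598478.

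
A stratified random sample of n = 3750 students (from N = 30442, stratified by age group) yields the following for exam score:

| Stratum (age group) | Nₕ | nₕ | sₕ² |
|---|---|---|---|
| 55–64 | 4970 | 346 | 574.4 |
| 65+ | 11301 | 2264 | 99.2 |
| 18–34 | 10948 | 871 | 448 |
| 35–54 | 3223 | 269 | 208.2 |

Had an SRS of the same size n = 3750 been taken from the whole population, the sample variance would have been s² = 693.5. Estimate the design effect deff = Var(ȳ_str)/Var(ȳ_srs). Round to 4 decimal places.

0.7103

Var(ȳ_str) = Σ Wₕ²(1−fₕ)sₕ²/nₕ with Wₕ = Nₕ/30442:
  55–64: (4970/30442)²·(1−346/4970)·574.4/346 = 0.041168608
  65+: (11301/30442)²·(1−2264/11301)·99.2/2264 = 0.004828698
  18–34: (10948/30442)²·(1−871/10948)·448/871 = 0.061232155
  35–54: (3223/30442)²·(1−269/3223)·208.2/269 = 0.0079515699
  → Var(ȳ_str) = 0.11518103.
Var(ȳ_srs) = (1 − 3750/30442)·693.5/3750 = 0.16215231.
deff = 0.11518103 / 0.16215231 = 0.7103.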